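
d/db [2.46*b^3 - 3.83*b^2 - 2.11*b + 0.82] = 7.38*b^2 - 7.66*b - 2.11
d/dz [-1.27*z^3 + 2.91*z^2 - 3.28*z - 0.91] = -3.81*z^2 + 5.82*z - 3.28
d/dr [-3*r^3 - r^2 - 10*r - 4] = -9*r^2 - 2*r - 10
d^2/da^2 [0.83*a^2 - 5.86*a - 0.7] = 1.66000000000000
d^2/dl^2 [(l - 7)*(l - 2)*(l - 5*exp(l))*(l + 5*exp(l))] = -100*l^2*exp(2*l) + 12*l^2 + 700*l*exp(2*l) - 54*l - 550*exp(2*l) + 28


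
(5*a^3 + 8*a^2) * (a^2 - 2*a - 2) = 5*a^5 - 2*a^4 - 26*a^3 - 16*a^2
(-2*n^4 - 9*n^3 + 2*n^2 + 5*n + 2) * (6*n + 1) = -12*n^5 - 56*n^4 + 3*n^3 + 32*n^2 + 17*n + 2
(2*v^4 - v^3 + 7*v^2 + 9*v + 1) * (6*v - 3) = 12*v^5 - 12*v^4 + 45*v^3 + 33*v^2 - 21*v - 3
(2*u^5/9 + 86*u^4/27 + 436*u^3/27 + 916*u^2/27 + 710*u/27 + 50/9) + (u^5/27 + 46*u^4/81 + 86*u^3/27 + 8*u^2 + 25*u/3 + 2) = 7*u^5/27 + 304*u^4/81 + 58*u^3/3 + 1132*u^2/27 + 935*u/27 + 68/9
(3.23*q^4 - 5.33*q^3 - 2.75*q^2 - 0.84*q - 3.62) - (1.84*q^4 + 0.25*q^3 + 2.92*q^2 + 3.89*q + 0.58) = 1.39*q^4 - 5.58*q^3 - 5.67*q^2 - 4.73*q - 4.2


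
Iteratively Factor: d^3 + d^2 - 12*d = (d)*(d^2 + d - 12) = d*(d + 4)*(d - 3)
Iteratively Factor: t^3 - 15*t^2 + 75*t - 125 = (t - 5)*(t^2 - 10*t + 25) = (t - 5)^2*(t - 5)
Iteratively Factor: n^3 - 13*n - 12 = (n + 3)*(n^2 - 3*n - 4) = (n + 1)*(n + 3)*(n - 4)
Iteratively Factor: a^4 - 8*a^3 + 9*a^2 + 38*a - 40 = (a - 5)*(a^3 - 3*a^2 - 6*a + 8) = (a - 5)*(a - 1)*(a^2 - 2*a - 8) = (a - 5)*(a - 4)*(a - 1)*(a + 2)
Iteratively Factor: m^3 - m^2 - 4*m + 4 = (m - 1)*(m^2 - 4) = (m - 1)*(m + 2)*(m - 2)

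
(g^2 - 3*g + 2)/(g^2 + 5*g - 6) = (g - 2)/(g + 6)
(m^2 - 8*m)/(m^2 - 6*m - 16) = m/(m + 2)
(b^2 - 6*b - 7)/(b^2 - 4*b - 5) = (b - 7)/(b - 5)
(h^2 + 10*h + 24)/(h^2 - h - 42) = (h + 4)/(h - 7)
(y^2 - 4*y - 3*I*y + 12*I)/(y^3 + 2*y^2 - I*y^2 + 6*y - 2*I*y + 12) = (y - 4)/(y^2 + 2*y*(1 + I) + 4*I)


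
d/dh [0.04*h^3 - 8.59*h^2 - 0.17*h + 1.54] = 0.12*h^2 - 17.18*h - 0.17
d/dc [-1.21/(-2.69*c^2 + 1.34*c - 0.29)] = (1.6214 - 6.5098*c)/(2.69*c^2 - 1.34*c + 0.29)^2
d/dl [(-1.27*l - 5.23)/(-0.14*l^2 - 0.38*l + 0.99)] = (0.1778*l^2 + 0.4826*l - (0.28*l + 0.38)*(1.27*l + 5.23) - 1.2573)/(0.14*l^2 + 0.38*l - 0.99)^2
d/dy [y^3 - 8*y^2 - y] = 3*y^2 - 16*y - 1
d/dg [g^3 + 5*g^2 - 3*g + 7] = 3*g^2 + 10*g - 3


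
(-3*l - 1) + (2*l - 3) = -l - 4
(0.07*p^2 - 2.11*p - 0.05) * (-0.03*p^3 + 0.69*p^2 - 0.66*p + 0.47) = -0.0021*p^5 + 0.1116*p^4 - 1.5006*p^3 + 1.391*p^2 - 0.9587*p - 0.0235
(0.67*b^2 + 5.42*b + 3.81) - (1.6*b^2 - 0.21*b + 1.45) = -0.93*b^2 + 5.63*b + 2.36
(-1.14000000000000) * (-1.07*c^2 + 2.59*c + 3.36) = 1.2198*c^2 - 2.9526*c - 3.8304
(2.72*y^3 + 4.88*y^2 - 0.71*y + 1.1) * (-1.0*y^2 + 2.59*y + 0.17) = -2.72*y^5 + 2.1648*y^4 + 13.8116*y^3 - 2.1093*y^2 + 2.7283*y + 0.187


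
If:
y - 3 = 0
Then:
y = 3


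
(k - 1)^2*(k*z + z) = k^3*z - k^2*z - k*z + z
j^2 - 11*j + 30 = (j - 6)*(j - 5)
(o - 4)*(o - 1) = o^2 - 5*o + 4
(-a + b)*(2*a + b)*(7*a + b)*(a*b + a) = -14*a^4*b - 14*a^4 + 5*a^3*b^2 + 5*a^3*b + 8*a^2*b^3 + 8*a^2*b^2 + a*b^4 + a*b^3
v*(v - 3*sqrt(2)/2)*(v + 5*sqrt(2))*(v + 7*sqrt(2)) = v^4 + 21*sqrt(2)*v^3/2 + 34*v^2 - 105*sqrt(2)*v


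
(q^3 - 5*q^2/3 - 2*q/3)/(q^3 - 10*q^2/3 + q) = (3*q^2 - 5*q - 2)/(3*q^2 - 10*q + 3)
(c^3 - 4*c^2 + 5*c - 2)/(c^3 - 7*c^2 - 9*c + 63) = (c^3 - 4*c^2 + 5*c - 2)/(c^3 - 7*c^2 - 9*c + 63)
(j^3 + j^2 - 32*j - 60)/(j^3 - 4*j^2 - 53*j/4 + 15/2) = 4*(j^2 + 7*j + 10)/(4*j^2 + 8*j - 5)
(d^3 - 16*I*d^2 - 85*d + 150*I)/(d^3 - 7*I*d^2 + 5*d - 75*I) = (d - 6*I)/(d + 3*I)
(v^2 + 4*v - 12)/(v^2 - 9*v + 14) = (v + 6)/(v - 7)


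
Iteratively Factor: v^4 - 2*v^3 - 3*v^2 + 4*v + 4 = (v + 1)*(v^3 - 3*v^2 + 4) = (v - 2)*(v + 1)*(v^2 - v - 2) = (v - 2)*(v + 1)^2*(v - 2)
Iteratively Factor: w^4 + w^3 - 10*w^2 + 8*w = (w - 1)*(w^3 + 2*w^2 - 8*w) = (w - 2)*(w - 1)*(w^2 + 4*w) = w*(w - 2)*(w - 1)*(w + 4)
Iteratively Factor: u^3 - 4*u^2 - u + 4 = (u + 1)*(u^2 - 5*u + 4) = (u - 1)*(u + 1)*(u - 4)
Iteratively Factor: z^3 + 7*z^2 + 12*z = (z)*(z^2 + 7*z + 12) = z*(z + 3)*(z + 4)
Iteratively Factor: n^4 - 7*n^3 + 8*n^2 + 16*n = (n - 4)*(n^3 - 3*n^2 - 4*n) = n*(n - 4)*(n^2 - 3*n - 4) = n*(n - 4)*(n + 1)*(n - 4)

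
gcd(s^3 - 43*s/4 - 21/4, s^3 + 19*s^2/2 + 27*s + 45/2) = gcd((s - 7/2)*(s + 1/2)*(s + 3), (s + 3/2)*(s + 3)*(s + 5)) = s + 3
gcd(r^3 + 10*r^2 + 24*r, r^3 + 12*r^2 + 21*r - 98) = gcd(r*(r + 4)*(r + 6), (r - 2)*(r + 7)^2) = 1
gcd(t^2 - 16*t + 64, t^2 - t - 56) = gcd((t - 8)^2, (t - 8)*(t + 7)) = t - 8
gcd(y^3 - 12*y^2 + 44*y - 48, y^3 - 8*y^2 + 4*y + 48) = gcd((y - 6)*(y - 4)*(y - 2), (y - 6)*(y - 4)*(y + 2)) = y^2 - 10*y + 24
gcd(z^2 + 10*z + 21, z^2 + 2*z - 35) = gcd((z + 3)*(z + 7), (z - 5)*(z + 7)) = z + 7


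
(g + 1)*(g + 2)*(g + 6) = g^3 + 9*g^2 + 20*g + 12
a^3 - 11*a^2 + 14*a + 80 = (a - 8)*(a - 5)*(a + 2)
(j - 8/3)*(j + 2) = j^2 - 2*j/3 - 16/3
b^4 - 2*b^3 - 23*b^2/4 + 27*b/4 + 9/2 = (b - 3)*(b - 3/2)*(b + 1/2)*(b + 2)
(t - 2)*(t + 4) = t^2 + 2*t - 8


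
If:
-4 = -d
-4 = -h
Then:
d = 4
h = 4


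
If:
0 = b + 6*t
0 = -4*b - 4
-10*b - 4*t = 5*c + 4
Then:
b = -1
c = 16/15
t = 1/6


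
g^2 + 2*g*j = g*(g + 2*j)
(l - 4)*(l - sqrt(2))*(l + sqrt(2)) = l^3 - 4*l^2 - 2*l + 8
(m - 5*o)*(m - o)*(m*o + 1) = m^3*o - 6*m^2*o^2 + m^2 + 5*m*o^3 - 6*m*o + 5*o^2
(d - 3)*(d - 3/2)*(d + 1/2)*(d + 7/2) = d^4 - d^3/2 - 47*d^2/4 + 81*d/8 + 63/8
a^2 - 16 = (a - 4)*(a + 4)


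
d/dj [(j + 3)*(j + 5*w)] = 2*j + 5*w + 3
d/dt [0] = 0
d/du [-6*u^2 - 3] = -12*u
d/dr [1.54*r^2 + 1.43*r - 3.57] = 3.08*r + 1.43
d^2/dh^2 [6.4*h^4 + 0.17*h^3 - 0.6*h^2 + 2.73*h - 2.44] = 76.8*h^2 + 1.02*h - 1.2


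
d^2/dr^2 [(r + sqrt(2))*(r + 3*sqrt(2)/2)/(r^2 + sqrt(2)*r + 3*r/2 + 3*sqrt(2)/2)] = 24*(-r^3 + sqrt(2)*r^3 - 3*sqrt(2)*r^2 + 6*r^2 - 6*r + 6*sqrt(2)*r - 2*sqrt(2) + 4)/(8*r^6 + 24*sqrt(2)*r^5 + 36*r^5 + 102*r^4 + 108*sqrt(2)*r^4 + 243*r^3 + 178*sqrt(2)*r^3 + 153*sqrt(2)*r^2 + 324*r^2 + 108*sqrt(2)*r + 162*r + 54*sqrt(2))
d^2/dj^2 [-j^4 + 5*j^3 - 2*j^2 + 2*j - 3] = -12*j^2 + 30*j - 4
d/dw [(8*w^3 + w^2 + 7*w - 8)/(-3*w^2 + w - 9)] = (-24*w^4 + 16*w^3 - 194*w^2 - 66*w - 55)/(9*w^4 - 6*w^3 + 55*w^2 - 18*w + 81)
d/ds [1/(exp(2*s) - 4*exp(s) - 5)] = 2*(2 - exp(s))*exp(s)/(-exp(2*s) + 4*exp(s) + 5)^2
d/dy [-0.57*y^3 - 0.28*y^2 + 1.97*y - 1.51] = -1.71*y^2 - 0.56*y + 1.97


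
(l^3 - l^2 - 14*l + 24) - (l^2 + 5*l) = l^3 - 2*l^2 - 19*l + 24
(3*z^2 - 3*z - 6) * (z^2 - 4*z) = 3*z^4 - 15*z^3 + 6*z^2 + 24*z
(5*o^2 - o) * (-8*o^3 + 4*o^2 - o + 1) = -40*o^5 + 28*o^4 - 9*o^3 + 6*o^2 - o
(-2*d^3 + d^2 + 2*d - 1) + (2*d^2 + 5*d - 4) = -2*d^3 + 3*d^2 + 7*d - 5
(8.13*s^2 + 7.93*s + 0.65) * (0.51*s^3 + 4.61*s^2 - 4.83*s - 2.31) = 4.1463*s^5 + 41.5236*s^4 - 2.37910000000001*s^3 - 54.0857*s^2 - 21.4578*s - 1.5015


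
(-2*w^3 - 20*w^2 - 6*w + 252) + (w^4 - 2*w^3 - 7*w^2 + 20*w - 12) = w^4 - 4*w^3 - 27*w^2 + 14*w + 240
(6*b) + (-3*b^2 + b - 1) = -3*b^2 + 7*b - 1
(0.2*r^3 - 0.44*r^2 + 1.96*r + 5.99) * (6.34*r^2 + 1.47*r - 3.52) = 1.268*r^5 - 2.4956*r^4 + 11.0756*r^3 + 42.4066*r^2 + 1.9061*r - 21.0848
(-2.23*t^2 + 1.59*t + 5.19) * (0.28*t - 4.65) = -0.6244*t^3 + 10.8147*t^2 - 5.9403*t - 24.1335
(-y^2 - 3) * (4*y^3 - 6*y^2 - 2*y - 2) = -4*y^5 + 6*y^4 - 10*y^3 + 20*y^2 + 6*y + 6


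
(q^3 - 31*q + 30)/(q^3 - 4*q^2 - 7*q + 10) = (q + 6)/(q + 2)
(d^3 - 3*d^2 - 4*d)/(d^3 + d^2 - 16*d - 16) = d/(d + 4)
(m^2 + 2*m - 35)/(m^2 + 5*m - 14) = (m - 5)/(m - 2)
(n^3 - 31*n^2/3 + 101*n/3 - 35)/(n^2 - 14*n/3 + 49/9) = 3*(n^2 - 8*n + 15)/(3*n - 7)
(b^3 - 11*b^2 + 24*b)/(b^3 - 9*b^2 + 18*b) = (b - 8)/(b - 6)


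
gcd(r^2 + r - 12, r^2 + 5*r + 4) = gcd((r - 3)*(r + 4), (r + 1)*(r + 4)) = r + 4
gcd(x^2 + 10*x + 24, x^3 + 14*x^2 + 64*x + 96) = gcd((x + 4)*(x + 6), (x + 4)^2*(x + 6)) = x^2 + 10*x + 24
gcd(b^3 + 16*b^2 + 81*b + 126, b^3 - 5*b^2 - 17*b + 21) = b + 3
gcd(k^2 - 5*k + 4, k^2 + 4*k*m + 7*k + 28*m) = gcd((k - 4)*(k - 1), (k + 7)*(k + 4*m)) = 1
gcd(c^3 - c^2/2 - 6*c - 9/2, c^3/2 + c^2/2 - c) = 1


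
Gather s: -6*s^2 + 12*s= -6*s^2 + 12*s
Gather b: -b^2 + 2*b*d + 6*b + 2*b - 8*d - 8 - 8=-b^2 + b*(2*d + 8) - 8*d - 16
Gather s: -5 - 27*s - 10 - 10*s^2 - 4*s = -10*s^2 - 31*s - 15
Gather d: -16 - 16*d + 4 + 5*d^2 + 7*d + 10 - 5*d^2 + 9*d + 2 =0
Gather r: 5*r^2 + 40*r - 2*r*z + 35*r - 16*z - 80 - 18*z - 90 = 5*r^2 + r*(75 - 2*z) - 34*z - 170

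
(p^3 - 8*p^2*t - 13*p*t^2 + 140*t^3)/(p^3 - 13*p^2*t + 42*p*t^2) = (p^2 - p*t - 20*t^2)/(p*(p - 6*t))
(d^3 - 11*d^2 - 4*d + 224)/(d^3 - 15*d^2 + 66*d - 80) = (d^2 - 3*d - 28)/(d^2 - 7*d + 10)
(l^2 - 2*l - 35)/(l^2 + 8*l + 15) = (l - 7)/(l + 3)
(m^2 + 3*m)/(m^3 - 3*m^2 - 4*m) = (m + 3)/(m^2 - 3*m - 4)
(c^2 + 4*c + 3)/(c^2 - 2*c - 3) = (c + 3)/(c - 3)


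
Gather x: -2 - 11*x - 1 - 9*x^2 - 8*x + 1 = -9*x^2 - 19*x - 2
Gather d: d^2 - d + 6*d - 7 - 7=d^2 + 5*d - 14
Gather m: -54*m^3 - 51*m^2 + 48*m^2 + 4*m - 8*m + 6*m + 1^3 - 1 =-54*m^3 - 3*m^2 + 2*m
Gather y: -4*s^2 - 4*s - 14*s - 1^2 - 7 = -4*s^2 - 18*s - 8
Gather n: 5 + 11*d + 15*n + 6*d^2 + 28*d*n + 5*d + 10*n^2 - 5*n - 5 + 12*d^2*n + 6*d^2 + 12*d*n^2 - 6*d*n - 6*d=12*d^2 + 10*d + n^2*(12*d + 10) + n*(12*d^2 + 22*d + 10)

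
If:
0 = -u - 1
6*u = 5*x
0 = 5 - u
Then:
No Solution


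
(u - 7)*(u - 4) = u^2 - 11*u + 28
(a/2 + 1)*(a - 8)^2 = a^3/2 - 7*a^2 + 16*a + 64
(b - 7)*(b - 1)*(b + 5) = b^3 - 3*b^2 - 33*b + 35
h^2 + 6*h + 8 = (h + 2)*(h + 4)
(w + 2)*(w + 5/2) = w^2 + 9*w/2 + 5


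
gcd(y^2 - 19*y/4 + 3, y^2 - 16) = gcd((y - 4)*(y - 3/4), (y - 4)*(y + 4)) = y - 4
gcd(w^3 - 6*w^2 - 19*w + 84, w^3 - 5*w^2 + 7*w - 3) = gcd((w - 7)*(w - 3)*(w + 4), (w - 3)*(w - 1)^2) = w - 3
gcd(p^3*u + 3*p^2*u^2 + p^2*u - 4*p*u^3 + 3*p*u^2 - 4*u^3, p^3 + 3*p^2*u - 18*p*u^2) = 1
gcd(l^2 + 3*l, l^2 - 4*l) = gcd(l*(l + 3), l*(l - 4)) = l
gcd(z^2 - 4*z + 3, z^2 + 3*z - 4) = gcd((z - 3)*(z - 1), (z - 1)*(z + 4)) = z - 1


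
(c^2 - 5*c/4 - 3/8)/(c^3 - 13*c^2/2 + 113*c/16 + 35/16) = 2*(2*c - 3)/(4*c^2 - 27*c + 35)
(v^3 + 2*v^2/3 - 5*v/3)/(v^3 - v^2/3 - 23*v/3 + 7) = v*(3*v + 5)/(3*v^2 + 2*v - 21)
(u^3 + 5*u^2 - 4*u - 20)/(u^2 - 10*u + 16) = (u^2 + 7*u + 10)/(u - 8)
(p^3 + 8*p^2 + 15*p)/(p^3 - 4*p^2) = (p^2 + 8*p + 15)/(p*(p - 4))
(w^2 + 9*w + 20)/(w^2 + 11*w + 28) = (w + 5)/(w + 7)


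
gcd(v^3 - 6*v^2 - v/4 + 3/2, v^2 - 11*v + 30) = v - 6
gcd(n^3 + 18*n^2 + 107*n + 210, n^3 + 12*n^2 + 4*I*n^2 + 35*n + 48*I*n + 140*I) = n^2 + 12*n + 35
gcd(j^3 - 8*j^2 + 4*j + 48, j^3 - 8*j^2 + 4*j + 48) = j^3 - 8*j^2 + 4*j + 48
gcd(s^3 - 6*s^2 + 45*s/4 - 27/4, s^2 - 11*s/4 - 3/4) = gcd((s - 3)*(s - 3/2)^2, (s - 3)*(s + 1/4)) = s - 3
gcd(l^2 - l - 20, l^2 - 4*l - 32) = l + 4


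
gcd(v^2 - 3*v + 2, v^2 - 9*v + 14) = v - 2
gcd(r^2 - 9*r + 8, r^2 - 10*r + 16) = r - 8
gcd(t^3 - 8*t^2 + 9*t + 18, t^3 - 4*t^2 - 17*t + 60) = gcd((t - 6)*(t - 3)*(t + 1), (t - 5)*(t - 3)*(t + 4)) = t - 3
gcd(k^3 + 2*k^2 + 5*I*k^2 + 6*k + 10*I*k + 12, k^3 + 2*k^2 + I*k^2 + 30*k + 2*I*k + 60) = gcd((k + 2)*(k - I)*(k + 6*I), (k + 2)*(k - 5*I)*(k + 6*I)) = k^2 + k*(2 + 6*I) + 12*I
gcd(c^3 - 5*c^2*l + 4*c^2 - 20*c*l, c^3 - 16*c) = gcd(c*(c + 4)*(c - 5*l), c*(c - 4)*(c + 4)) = c^2 + 4*c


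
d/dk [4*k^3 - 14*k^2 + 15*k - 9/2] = 12*k^2 - 28*k + 15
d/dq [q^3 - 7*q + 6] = 3*q^2 - 7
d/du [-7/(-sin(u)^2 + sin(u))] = 7*(-2/tan(u) + cos(u)/sin(u)^2)/(sin(u) - 1)^2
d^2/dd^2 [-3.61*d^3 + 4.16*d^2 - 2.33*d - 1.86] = 8.32 - 21.66*d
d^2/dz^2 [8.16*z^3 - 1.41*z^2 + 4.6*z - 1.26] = 48.96*z - 2.82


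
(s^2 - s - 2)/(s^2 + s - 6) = (s + 1)/(s + 3)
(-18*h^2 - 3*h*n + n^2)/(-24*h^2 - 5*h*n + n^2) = (6*h - n)/(8*h - n)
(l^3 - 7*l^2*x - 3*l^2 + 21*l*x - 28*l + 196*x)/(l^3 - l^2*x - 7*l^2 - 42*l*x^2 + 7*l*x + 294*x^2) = (l + 4)/(l + 6*x)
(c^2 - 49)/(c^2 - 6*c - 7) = (c + 7)/(c + 1)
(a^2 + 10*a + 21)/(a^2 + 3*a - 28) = (a + 3)/(a - 4)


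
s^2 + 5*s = s*(s + 5)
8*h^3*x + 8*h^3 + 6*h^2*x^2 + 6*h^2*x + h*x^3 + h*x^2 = (2*h + x)*(4*h + x)*(h*x + h)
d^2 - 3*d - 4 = (d - 4)*(d + 1)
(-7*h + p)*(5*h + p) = -35*h^2 - 2*h*p + p^2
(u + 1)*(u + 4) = u^2 + 5*u + 4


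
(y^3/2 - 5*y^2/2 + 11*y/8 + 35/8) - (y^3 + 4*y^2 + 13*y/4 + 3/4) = -y^3/2 - 13*y^2/2 - 15*y/8 + 29/8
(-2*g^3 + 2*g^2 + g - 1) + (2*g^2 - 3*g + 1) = -2*g^3 + 4*g^2 - 2*g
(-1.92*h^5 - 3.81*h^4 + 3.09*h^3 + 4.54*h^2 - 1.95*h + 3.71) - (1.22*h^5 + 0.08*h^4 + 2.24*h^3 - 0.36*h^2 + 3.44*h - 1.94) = -3.14*h^5 - 3.89*h^4 + 0.85*h^3 + 4.9*h^2 - 5.39*h + 5.65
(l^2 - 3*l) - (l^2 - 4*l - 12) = l + 12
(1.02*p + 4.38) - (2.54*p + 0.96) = 3.42 - 1.52*p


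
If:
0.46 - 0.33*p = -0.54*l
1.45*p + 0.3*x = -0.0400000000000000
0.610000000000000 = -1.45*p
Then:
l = -1.11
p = -0.42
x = 1.90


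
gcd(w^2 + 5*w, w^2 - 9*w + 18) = 1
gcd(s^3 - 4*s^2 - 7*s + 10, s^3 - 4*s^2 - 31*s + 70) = 1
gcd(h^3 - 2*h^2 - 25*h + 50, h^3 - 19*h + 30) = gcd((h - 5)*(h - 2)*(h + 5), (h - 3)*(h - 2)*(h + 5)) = h^2 + 3*h - 10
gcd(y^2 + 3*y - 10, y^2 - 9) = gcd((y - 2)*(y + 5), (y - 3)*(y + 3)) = 1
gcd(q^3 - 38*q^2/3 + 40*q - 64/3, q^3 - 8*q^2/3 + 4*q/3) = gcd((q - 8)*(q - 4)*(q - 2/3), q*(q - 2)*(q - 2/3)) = q - 2/3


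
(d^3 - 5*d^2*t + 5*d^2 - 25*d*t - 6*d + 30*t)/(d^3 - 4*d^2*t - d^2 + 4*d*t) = (-d^2 + 5*d*t - 6*d + 30*t)/(d*(-d + 4*t))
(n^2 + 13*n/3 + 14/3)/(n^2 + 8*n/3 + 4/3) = (3*n + 7)/(3*n + 2)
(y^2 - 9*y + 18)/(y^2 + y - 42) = (y - 3)/(y + 7)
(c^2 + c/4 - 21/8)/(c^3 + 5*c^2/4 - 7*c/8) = (2*c - 3)/(c*(2*c - 1))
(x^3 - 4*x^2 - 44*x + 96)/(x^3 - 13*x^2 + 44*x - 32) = (x^2 + 4*x - 12)/(x^2 - 5*x + 4)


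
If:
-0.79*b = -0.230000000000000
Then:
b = 0.29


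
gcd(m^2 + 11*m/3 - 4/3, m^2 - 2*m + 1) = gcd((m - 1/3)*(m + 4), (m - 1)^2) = 1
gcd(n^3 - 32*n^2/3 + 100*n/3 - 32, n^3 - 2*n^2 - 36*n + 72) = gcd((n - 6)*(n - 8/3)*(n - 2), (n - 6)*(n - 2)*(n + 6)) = n^2 - 8*n + 12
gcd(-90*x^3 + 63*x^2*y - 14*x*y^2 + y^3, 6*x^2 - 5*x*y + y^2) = 3*x - y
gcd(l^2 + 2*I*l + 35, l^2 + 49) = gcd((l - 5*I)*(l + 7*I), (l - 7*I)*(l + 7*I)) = l + 7*I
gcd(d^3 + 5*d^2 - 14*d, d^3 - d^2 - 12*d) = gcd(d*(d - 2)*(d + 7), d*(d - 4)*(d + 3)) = d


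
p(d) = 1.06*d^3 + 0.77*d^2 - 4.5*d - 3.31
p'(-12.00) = 434.94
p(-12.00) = -1670.11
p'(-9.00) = 239.22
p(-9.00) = -673.18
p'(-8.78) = 227.12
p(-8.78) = -621.89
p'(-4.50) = 52.96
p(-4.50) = -64.06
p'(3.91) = 50.14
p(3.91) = 54.23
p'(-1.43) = -0.20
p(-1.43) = 1.60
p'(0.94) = -0.24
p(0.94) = -5.98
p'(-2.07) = 5.94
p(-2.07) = -0.10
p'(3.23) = 33.65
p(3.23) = 25.91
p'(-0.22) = -4.68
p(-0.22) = -2.29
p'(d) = 3.18*d^2 + 1.54*d - 4.5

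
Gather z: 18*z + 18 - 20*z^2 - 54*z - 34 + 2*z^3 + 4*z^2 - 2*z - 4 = 2*z^3 - 16*z^2 - 38*z - 20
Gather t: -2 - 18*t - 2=-18*t - 4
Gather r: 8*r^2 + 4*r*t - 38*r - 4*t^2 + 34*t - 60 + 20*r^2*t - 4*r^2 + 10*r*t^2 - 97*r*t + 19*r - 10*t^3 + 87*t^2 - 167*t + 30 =r^2*(20*t + 4) + r*(10*t^2 - 93*t - 19) - 10*t^3 + 83*t^2 - 133*t - 30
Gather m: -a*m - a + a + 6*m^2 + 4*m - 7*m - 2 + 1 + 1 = 6*m^2 + m*(-a - 3)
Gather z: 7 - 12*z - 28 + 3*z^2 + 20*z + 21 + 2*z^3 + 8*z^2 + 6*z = 2*z^3 + 11*z^2 + 14*z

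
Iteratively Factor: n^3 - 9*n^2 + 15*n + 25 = (n - 5)*(n^2 - 4*n - 5) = (n - 5)*(n + 1)*(n - 5)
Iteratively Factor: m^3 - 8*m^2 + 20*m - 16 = (m - 2)*(m^2 - 6*m + 8) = (m - 4)*(m - 2)*(m - 2)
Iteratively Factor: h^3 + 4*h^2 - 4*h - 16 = (h + 2)*(h^2 + 2*h - 8) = (h + 2)*(h + 4)*(h - 2)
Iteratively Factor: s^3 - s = (s)*(s^2 - 1) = s*(s + 1)*(s - 1)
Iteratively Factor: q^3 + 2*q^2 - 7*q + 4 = (q - 1)*(q^2 + 3*q - 4) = (q - 1)^2*(q + 4)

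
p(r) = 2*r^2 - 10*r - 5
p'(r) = 4*r - 10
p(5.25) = -2.38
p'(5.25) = 11.00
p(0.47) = -9.26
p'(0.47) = -8.12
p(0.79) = -11.65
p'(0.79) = -6.84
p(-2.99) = 42.78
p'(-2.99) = -21.96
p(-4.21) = 72.55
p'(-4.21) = -26.84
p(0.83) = -11.92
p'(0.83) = -6.68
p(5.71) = 3.11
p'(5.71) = 12.84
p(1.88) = -16.73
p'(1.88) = -2.48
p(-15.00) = 595.00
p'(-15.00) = -70.00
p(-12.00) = 403.00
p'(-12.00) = -58.00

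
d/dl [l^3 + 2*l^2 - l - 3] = 3*l^2 + 4*l - 1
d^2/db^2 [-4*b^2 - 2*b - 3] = -8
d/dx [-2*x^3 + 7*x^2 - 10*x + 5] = -6*x^2 + 14*x - 10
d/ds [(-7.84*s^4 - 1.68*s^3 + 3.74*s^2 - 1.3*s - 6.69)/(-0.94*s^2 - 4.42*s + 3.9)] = (14.7392*s^5 + 105.5376*s^4 - 107.4528*s^3 - 37.4088*s^2 + 16.5948*s - 34.6398)/(0.8836*s^4 + 8.3096*s^3 + 12.2044*s^2 - 34.476*s + 15.21)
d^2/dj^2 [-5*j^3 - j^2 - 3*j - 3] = -30*j - 2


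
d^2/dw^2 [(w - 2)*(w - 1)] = 2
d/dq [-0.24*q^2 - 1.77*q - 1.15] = -0.48*q - 1.77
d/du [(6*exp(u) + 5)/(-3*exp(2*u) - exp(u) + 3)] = ((6*exp(u) + 1)*(6*exp(u) + 5) - 18*exp(2*u) - 6*exp(u) + 18)*exp(u)/(3*exp(2*u) + exp(u) - 3)^2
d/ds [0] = 0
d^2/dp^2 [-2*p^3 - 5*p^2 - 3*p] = -12*p - 10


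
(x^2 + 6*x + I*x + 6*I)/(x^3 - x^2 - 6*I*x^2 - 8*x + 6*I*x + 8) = (x^2 + x*(6 + I) + 6*I)/(x^3 + x^2*(-1 - 6*I) + x*(-8 + 6*I) + 8)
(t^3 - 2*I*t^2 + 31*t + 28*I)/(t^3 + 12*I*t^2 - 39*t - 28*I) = (t - 7*I)/(t + 7*I)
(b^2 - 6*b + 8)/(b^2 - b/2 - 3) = 2*(b - 4)/(2*b + 3)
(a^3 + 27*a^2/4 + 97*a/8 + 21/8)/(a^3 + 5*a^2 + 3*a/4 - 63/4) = (4*a + 1)/(2*(2*a - 3))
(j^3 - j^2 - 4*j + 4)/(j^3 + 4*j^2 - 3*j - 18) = (j^2 + j - 2)/(j^2 + 6*j + 9)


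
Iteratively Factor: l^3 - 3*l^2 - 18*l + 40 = (l + 4)*(l^2 - 7*l + 10) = (l - 5)*(l + 4)*(l - 2)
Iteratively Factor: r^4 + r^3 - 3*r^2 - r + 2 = (r + 1)*(r^3 - 3*r + 2) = (r + 1)*(r + 2)*(r^2 - 2*r + 1) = (r - 1)*(r + 1)*(r + 2)*(r - 1)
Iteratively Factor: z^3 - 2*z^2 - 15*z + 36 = (z + 4)*(z^2 - 6*z + 9) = (z - 3)*(z + 4)*(z - 3)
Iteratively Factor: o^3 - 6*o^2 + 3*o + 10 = (o - 2)*(o^2 - 4*o - 5) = (o - 5)*(o - 2)*(o + 1)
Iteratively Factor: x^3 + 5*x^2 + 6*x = (x)*(x^2 + 5*x + 6) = x*(x + 3)*(x + 2)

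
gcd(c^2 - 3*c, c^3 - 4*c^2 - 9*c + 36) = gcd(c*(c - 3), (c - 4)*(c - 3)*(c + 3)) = c - 3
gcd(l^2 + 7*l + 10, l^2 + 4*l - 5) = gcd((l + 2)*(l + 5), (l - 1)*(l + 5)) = l + 5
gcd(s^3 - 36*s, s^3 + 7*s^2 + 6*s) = s^2 + 6*s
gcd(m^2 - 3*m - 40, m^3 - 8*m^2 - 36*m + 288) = m - 8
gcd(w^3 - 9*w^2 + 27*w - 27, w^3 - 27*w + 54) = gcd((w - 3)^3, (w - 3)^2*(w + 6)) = w^2 - 6*w + 9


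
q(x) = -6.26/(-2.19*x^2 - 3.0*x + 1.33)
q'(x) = -6.26*(4.38*x + 3.0)/(-2.19*x^2 - 3.0*x + 1.33)^2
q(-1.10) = -3.16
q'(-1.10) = 2.90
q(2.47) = 0.32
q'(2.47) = -0.23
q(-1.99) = 4.56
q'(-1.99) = 18.99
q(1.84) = 0.54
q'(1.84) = -0.51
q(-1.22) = -3.62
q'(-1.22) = 4.90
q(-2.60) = 1.10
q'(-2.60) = 1.63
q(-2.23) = 2.18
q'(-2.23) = 5.14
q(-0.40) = -2.87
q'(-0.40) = -1.64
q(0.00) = -4.71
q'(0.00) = -10.62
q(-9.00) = 0.04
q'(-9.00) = 0.01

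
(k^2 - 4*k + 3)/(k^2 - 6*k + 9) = (k - 1)/(k - 3)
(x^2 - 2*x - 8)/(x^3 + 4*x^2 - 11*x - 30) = (x - 4)/(x^2 + 2*x - 15)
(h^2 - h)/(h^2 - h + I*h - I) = h/(h + I)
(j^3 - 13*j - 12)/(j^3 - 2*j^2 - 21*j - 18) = (j - 4)/(j - 6)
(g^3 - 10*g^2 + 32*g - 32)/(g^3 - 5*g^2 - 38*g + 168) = (g^2 - 6*g + 8)/(g^2 - g - 42)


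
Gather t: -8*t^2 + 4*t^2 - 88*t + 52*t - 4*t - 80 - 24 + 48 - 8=-4*t^2 - 40*t - 64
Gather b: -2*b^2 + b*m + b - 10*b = -2*b^2 + b*(m - 9)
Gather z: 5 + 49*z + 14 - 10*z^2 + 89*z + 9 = -10*z^2 + 138*z + 28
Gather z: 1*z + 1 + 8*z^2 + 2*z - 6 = 8*z^2 + 3*z - 5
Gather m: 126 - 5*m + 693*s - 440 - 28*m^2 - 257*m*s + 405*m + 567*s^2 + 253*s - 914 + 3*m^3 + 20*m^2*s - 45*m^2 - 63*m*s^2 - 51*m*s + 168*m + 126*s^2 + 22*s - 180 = 3*m^3 + m^2*(20*s - 73) + m*(-63*s^2 - 308*s + 568) + 693*s^2 + 968*s - 1408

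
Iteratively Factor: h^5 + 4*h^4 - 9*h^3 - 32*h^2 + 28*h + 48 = (h + 3)*(h^4 + h^3 - 12*h^2 + 4*h + 16) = (h + 1)*(h + 3)*(h^3 - 12*h + 16) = (h - 2)*(h + 1)*(h + 3)*(h^2 + 2*h - 8) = (h - 2)^2*(h + 1)*(h + 3)*(h + 4)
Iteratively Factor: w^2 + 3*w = (w + 3)*(w)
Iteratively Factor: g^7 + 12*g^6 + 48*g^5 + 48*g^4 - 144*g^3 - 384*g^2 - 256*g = (g + 2)*(g^6 + 10*g^5 + 28*g^4 - 8*g^3 - 128*g^2 - 128*g) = (g - 2)*(g + 2)*(g^5 + 12*g^4 + 52*g^3 + 96*g^2 + 64*g) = (g - 2)*(g + 2)^2*(g^4 + 10*g^3 + 32*g^2 + 32*g) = g*(g - 2)*(g + 2)^2*(g^3 + 10*g^2 + 32*g + 32) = g*(g - 2)*(g + 2)^2*(g + 4)*(g^2 + 6*g + 8) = g*(g - 2)*(g + 2)^3*(g + 4)*(g + 4)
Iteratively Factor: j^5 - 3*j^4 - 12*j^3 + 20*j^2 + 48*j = (j + 2)*(j^4 - 5*j^3 - 2*j^2 + 24*j) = j*(j + 2)*(j^3 - 5*j^2 - 2*j + 24) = j*(j - 4)*(j + 2)*(j^2 - j - 6) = j*(j - 4)*(j + 2)^2*(j - 3)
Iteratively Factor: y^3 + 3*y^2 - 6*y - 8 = (y + 1)*(y^2 + 2*y - 8) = (y - 2)*(y + 1)*(y + 4)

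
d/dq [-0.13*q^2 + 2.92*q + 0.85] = 2.92 - 0.26*q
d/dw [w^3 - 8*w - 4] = 3*w^2 - 8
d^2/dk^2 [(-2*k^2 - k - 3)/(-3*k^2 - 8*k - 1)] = 6*(-13*k^3 + 21*k^2 + 69*k + 59)/(27*k^6 + 216*k^5 + 603*k^4 + 656*k^3 + 201*k^2 + 24*k + 1)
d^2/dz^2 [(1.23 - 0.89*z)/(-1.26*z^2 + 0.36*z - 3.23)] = ((3.7404 - 6.7284*z)*(1.26*z^2 - 0.36*z + 3.23) + (0.89*z - 1.23)*(2.52*z - 0.36)*(5.04*z - 0.72))/(1.26*z^2 - 0.36*z + 3.23)^3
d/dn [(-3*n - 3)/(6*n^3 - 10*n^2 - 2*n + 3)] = 3*(12*n^3 + 8*n^2 - 20*n - 5)/(36*n^6 - 120*n^5 + 76*n^4 + 76*n^3 - 56*n^2 - 12*n + 9)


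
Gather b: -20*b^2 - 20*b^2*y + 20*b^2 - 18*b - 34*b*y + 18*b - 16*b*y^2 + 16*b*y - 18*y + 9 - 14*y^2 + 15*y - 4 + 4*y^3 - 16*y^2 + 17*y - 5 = -20*b^2*y + b*(-16*y^2 - 18*y) + 4*y^3 - 30*y^2 + 14*y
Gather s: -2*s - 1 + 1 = -2*s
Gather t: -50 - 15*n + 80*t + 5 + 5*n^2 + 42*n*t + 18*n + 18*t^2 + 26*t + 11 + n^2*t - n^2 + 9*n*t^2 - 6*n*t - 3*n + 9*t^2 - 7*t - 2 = 4*n^2 + t^2*(9*n + 27) + t*(n^2 + 36*n + 99) - 36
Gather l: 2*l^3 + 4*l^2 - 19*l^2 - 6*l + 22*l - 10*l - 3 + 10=2*l^3 - 15*l^2 + 6*l + 7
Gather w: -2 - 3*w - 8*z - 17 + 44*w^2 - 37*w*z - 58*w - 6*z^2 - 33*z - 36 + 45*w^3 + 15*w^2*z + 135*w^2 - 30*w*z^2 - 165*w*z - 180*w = 45*w^3 + w^2*(15*z + 179) + w*(-30*z^2 - 202*z - 241) - 6*z^2 - 41*z - 55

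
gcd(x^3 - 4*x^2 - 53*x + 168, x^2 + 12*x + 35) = x + 7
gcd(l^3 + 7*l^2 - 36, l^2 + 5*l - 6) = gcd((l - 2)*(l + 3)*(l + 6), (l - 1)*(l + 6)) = l + 6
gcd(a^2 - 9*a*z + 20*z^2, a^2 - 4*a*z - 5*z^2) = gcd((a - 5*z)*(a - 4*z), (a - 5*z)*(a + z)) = -a + 5*z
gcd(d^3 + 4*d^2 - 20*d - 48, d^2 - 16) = d - 4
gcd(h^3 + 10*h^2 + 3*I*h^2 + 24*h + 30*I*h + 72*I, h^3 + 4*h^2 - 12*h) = h + 6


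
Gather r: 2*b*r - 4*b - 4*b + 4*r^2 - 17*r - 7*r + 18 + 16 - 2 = -8*b + 4*r^2 + r*(2*b - 24) + 32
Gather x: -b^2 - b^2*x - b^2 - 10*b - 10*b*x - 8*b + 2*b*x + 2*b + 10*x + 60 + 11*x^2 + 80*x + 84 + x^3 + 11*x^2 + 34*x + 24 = -2*b^2 - 16*b + x^3 + 22*x^2 + x*(-b^2 - 8*b + 124) + 168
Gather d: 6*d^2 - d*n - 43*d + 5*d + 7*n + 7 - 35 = 6*d^2 + d*(-n - 38) + 7*n - 28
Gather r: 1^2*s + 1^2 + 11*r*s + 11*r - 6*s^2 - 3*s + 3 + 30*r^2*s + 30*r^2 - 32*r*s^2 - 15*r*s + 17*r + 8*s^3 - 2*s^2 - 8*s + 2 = r^2*(30*s + 30) + r*(-32*s^2 - 4*s + 28) + 8*s^3 - 8*s^2 - 10*s + 6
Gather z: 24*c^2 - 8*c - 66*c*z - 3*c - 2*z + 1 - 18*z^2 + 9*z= 24*c^2 - 11*c - 18*z^2 + z*(7 - 66*c) + 1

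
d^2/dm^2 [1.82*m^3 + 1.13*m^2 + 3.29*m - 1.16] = 10.92*m + 2.26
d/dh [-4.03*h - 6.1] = -4.03000000000000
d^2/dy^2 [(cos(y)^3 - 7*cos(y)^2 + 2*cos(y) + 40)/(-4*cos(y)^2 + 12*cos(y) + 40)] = cos(y)/4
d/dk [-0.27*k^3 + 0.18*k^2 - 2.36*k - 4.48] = -0.81*k^2 + 0.36*k - 2.36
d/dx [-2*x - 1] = -2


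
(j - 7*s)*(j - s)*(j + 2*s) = j^3 - 6*j^2*s - 9*j*s^2 + 14*s^3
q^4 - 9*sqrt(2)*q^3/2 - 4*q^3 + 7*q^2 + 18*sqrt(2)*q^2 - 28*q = q*(q - 4)*(q - 7*sqrt(2)/2)*(q - sqrt(2))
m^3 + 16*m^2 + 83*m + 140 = (m + 4)*(m + 5)*(m + 7)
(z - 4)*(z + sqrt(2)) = z^2 - 4*z + sqrt(2)*z - 4*sqrt(2)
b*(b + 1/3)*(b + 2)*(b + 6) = b^4 + 25*b^3/3 + 44*b^2/3 + 4*b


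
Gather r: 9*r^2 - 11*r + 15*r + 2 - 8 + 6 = 9*r^2 + 4*r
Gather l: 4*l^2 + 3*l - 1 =4*l^2 + 3*l - 1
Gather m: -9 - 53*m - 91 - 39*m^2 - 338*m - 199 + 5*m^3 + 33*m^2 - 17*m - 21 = 5*m^3 - 6*m^2 - 408*m - 320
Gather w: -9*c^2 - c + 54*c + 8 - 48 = -9*c^2 + 53*c - 40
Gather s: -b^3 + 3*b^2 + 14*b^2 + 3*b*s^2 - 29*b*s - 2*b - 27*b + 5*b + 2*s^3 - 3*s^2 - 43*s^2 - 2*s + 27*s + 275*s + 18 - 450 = -b^3 + 17*b^2 - 24*b + 2*s^3 + s^2*(3*b - 46) + s*(300 - 29*b) - 432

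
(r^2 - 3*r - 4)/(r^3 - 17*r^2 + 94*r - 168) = (r + 1)/(r^2 - 13*r + 42)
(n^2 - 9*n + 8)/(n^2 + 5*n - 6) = (n - 8)/(n + 6)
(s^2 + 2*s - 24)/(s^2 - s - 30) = (-s^2 - 2*s + 24)/(-s^2 + s + 30)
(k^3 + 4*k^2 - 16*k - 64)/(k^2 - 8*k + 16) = (k^2 + 8*k + 16)/(k - 4)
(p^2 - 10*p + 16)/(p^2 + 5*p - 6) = (p^2 - 10*p + 16)/(p^2 + 5*p - 6)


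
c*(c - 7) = c^2 - 7*c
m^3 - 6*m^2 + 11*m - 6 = (m - 3)*(m - 2)*(m - 1)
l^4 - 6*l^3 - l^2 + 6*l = l*(l - 6)*(l - 1)*(l + 1)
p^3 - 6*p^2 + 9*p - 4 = (p - 4)*(p - 1)^2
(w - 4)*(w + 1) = w^2 - 3*w - 4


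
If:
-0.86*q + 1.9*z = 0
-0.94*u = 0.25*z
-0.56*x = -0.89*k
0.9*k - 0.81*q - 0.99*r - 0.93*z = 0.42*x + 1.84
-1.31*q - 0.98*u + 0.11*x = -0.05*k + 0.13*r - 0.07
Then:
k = 11.7166293674116*z - 1.60386204335515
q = 2.2093023255814*z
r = 0.00462772141642402*z - 2.23525042937381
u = -0.265957446808511*z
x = 18.6210716732077*z - 2.54899503318943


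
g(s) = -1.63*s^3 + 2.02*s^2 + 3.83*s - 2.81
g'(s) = -4.89*s^2 + 4.04*s + 3.83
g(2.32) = -3.41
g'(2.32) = -13.12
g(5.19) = -156.39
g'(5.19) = -106.92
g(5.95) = -251.86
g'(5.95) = -145.25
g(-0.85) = -3.61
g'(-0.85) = -3.14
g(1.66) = 1.66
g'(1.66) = -2.94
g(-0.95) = -3.23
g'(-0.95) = -4.42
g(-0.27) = -3.66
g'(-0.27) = 2.38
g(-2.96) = 45.82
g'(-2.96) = -50.97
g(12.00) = -2482.61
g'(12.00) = -651.85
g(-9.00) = 1314.61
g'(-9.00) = -428.62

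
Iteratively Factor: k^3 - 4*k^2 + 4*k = (k - 2)*(k^2 - 2*k) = k*(k - 2)*(k - 2)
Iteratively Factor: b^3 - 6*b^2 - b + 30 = (b - 3)*(b^2 - 3*b - 10) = (b - 5)*(b - 3)*(b + 2)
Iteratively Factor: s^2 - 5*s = (s)*(s - 5)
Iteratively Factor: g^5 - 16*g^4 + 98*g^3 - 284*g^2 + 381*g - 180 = (g - 3)*(g^4 - 13*g^3 + 59*g^2 - 107*g + 60) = (g - 3)*(g - 1)*(g^3 - 12*g^2 + 47*g - 60) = (g - 5)*(g - 3)*(g - 1)*(g^2 - 7*g + 12) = (g - 5)*(g - 4)*(g - 3)*(g - 1)*(g - 3)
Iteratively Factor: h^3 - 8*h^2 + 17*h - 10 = (h - 1)*(h^2 - 7*h + 10) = (h - 5)*(h - 1)*(h - 2)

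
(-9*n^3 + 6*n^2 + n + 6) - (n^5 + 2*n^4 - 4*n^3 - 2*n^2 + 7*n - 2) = -n^5 - 2*n^4 - 5*n^3 + 8*n^2 - 6*n + 8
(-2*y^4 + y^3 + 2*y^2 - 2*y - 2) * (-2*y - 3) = 4*y^5 + 4*y^4 - 7*y^3 - 2*y^2 + 10*y + 6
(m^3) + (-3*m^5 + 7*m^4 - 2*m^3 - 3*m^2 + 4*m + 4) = -3*m^5 + 7*m^4 - m^3 - 3*m^2 + 4*m + 4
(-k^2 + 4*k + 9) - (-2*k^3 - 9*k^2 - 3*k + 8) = 2*k^3 + 8*k^2 + 7*k + 1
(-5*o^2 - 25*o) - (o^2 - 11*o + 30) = -6*o^2 - 14*o - 30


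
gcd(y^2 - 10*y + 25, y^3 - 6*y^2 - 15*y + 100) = y^2 - 10*y + 25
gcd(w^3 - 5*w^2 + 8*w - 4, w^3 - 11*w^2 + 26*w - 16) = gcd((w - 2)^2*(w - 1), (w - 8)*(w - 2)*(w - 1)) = w^2 - 3*w + 2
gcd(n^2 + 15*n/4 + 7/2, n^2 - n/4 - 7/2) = n + 7/4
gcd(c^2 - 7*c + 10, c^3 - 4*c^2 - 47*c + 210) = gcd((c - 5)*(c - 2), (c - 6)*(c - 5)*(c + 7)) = c - 5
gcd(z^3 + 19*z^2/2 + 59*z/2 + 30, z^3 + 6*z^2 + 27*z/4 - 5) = z^2 + 13*z/2 + 10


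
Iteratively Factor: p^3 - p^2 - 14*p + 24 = (p - 2)*(p^2 + p - 12) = (p - 3)*(p - 2)*(p + 4)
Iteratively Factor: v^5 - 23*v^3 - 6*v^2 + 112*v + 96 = (v + 1)*(v^4 - v^3 - 22*v^2 + 16*v + 96) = (v - 3)*(v + 1)*(v^3 + 2*v^2 - 16*v - 32) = (v - 4)*(v - 3)*(v + 1)*(v^2 + 6*v + 8) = (v - 4)*(v - 3)*(v + 1)*(v + 4)*(v + 2)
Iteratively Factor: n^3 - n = (n + 1)*(n^2 - n) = (n - 1)*(n + 1)*(n)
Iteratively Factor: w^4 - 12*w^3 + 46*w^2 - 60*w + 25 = (w - 5)*(w^3 - 7*w^2 + 11*w - 5) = (w - 5)*(w - 1)*(w^2 - 6*w + 5) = (w - 5)^2*(w - 1)*(w - 1)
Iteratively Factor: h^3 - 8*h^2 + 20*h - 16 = (h - 4)*(h^2 - 4*h + 4) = (h - 4)*(h - 2)*(h - 2)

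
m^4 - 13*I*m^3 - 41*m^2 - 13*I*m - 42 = (m - 7*I)*(m - 6*I)*(m - I)*(m + I)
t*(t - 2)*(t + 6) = t^3 + 4*t^2 - 12*t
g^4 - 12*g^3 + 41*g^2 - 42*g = g*(g - 7)*(g - 3)*(g - 2)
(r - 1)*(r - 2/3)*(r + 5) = r^3 + 10*r^2/3 - 23*r/3 + 10/3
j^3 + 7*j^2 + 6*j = j*(j + 1)*(j + 6)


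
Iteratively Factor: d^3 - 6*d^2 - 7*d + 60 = (d + 3)*(d^2 - 9*d + 20) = (d - 4)*(d + 3)*(d - 5)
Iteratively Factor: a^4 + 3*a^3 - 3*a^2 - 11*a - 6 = (a - 2)*(a^3 + 5*a^2 + 7*a + 3) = (a - 2)*(a + 1)*(a^2 + 4*a + 3) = (a - 2)*(a + 1)*(a + 3)*(a + 1)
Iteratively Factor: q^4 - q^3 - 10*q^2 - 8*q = (q + 2)*(q^3 - 3*q^2 - 4*q) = (q - 4)*(q + 2)*(q^2 + q) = q*(q - 4)*(q + 2)*(q + 1)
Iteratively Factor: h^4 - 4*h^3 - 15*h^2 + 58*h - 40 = (h - 1)*(h^3 - 3*h^2 - 18*h + 40) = (h - 1)*(h + 4)*(h^2 - 7*h + 10) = (h - 2)*(h - 1)*(h + 4)*(h - 5)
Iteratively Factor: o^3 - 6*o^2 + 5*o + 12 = (o + 1)*(o^2 - 7*o + 12) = (o - 4)*(o + 1)*(o - 3)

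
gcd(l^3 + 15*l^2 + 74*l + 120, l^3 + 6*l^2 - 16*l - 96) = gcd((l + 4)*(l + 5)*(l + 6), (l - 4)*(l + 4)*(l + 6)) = l^2 + 10*l + 24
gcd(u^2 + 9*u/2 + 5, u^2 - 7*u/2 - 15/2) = 1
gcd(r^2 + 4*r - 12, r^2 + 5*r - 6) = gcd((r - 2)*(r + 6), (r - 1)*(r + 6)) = r + 6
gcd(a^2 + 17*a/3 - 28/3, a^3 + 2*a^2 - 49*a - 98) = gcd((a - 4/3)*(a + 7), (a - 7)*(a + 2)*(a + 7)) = a + 7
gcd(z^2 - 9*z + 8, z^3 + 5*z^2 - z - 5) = z - 1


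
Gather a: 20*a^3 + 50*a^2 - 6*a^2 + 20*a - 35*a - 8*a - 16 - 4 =20*a^3 + 44*a^2 - 23*a - 20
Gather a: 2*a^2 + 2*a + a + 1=2*a^2 + 3*a + 1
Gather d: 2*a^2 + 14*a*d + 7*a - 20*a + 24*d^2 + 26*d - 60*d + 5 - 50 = 2*a^2 - 13*a + 24*d^2 + d*(14*a - 34) - 45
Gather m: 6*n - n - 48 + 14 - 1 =5*n - 35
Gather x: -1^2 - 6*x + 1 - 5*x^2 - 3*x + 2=-5*x^2 - 9*x + 2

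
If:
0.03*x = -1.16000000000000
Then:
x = -38.67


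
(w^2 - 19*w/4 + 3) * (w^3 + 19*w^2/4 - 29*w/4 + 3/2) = w^5 - 429*w^3/16 + 803*w^2/16 - 231*w/8 + 9/2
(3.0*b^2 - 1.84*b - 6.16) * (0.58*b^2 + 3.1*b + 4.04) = 1.74*b^4 + 8.2328*b^3 + 2.8432*b^2 - 26.5296*b - 24.8864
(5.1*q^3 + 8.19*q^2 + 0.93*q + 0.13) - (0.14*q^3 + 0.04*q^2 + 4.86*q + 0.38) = 4.96*q^3 + 8.15*q^2 - 3.93*q - 0.25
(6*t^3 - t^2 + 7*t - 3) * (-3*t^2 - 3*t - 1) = -18*t^5 - 15*t^4 - 24*t^3 - 11*t^2 + 2*t + 3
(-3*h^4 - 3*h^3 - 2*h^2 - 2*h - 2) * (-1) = 3*h^4 + 3*h^3 + 2*h^2 + 2*h + 2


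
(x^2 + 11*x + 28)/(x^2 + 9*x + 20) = (x + 7)/(x + 5)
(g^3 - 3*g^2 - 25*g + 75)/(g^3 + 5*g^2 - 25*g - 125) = (g - 3)/(g + 5)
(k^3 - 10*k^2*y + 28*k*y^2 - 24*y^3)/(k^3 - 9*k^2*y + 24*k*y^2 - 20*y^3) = (-k + 6*y)/(-k + 5*y)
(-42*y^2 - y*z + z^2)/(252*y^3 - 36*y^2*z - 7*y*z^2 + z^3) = -1/(6*y - z)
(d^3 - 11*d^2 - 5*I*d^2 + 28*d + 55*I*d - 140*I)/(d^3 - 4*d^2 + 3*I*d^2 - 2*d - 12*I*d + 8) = (d^2 - d*(7 + 5*I) + 35*I)/(d^2 + 3*I*d - 2)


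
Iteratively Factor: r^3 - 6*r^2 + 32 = (r - 4)*(r^2 - 2*r - 8) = (r - 4)*(r + 2)*(r - 4)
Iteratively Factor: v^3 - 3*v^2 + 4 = (v - 2)*(v^2 - v - 2) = (v - 2)*(v + 1)*(v - 2)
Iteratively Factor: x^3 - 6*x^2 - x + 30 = (x - 3)*(x^2 - 3*x - 10) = (x - 3)*(x + 2)*(x - 5)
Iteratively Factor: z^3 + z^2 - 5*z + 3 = (z + 3)*(z^2 - 2*z + 1) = (z - 1)*(z + 3)*(z - 1)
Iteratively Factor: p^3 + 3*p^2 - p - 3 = (p + 3)*(p^2 - 1) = (p + 1)*(p + 3)*(p - 1)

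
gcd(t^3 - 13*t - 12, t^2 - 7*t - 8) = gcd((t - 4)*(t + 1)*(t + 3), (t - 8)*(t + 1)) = t + 1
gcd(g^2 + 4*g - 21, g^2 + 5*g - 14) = g + 7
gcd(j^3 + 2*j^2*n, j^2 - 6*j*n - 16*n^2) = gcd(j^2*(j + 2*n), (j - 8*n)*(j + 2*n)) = j + 2*n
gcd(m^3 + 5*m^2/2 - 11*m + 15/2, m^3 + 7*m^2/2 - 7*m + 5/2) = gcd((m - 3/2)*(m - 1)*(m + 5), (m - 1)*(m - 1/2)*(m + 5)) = m^2 + 4*m - 5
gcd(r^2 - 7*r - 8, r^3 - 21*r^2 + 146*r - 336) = r - 8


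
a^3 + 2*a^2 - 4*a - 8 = (a - 2)*(a + 2)^2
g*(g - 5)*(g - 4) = g^3 - 9*g^2 + 20*g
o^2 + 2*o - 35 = (o - 5)*(o + 7)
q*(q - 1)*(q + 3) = q^3 + 2*q^2 - 3*q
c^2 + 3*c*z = c*(c + 3*z)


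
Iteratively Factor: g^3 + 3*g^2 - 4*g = (g - 1)*(g^2 + 4*g) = g*(g - 1)*(g + 4)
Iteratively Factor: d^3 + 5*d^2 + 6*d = (d + 3)*(d^2 + 2*d) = d*(d + 3)*(d + 2)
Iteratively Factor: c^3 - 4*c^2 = (c)*(c^2 - 4*c) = c^2*(c - 4)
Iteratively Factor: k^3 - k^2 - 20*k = (k)*(k^2 - k - 20) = k*(k - 5)*(k + 4)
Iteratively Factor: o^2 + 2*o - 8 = (o - 2)*(o + 4)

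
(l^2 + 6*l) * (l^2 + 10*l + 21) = l^4 + 16*l^3 + 81*l^2 + 126*l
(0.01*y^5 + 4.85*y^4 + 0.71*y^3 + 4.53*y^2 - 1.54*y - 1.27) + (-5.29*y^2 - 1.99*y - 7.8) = 0.01*y^5 + 4.85*y^4 + 0.71*y^3 - 0.76*y^2 - 3.53*y - 9.07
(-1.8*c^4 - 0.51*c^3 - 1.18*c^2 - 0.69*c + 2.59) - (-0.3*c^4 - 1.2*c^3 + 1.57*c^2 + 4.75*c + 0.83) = -1.5*c^4 + 0.69*c^3 - 2.75*c^2 - 5.44*c + 1.76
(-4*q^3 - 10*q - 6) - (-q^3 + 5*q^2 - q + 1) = -3*q^3 - 5*q^2 - 9*q - 7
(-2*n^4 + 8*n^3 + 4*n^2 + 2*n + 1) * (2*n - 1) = -4*n^5 + 18*n^4 - 1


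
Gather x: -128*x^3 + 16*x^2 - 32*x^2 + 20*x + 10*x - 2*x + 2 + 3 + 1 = -128*x^3 - 16*x^2 + 28*x + 6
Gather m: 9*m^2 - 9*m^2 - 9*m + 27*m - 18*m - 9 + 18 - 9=0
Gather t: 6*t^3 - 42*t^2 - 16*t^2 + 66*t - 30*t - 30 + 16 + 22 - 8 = 6*t^3 - 58*t^2 + 36*t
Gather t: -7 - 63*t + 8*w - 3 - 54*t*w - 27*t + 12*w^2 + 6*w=t*(-54*w - 90) + 12*w^2 + 14*w - 10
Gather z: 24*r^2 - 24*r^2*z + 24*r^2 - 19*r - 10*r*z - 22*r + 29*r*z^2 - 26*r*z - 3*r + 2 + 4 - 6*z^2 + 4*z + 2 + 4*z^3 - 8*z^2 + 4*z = 48*r^2 - 44*r + 4*z^3 + z^2*(29*r - 14) + z*(-24*r^2 - 36*r + 8) + 8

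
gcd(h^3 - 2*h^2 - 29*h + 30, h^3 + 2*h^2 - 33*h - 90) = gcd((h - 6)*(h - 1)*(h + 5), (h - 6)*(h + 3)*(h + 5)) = h^2 - h - 30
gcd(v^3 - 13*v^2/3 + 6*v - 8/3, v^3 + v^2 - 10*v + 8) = v^2 - 3*v + 2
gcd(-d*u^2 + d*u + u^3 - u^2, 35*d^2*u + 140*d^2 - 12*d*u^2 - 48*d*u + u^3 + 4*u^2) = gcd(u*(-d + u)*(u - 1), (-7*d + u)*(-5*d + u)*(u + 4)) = 1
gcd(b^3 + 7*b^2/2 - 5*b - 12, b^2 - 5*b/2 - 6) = b + 3/2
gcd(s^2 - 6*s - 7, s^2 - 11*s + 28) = s - 7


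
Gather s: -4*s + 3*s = -s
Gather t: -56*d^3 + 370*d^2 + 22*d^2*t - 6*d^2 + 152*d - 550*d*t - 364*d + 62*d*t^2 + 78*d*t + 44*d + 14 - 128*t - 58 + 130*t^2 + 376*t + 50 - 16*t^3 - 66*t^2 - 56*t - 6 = -56*d^3 + 364*d^2 - 168*d - 16*t^3 + t^2*(62*d + 64) + t*(22*d^2 - 472*d + 192)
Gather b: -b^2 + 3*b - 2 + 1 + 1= -b^2 + 3*b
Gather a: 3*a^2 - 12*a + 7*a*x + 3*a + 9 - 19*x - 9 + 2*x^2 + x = 3*a^2 + a*(7*x - 9) + 2*x^2 - 18*x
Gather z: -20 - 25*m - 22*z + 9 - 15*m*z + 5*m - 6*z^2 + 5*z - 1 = -20*m - 6*z^2 + z*(-15*m - 17) - 12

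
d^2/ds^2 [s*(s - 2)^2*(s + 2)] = 12*s^2 - 12*s - 8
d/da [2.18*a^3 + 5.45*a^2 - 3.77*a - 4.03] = 6.54*a^2 + 10.9*a - 3.77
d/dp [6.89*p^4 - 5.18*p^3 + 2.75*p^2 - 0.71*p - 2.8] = 27.56*p^3 - 15.54*p^2 + 5.5*p - 0.71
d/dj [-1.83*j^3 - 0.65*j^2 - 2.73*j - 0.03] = -5.49*j^2 - 1.3*j - 2.73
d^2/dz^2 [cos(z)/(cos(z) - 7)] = 7*(sin(z)^2 - 7*cos(z) + 1)/(cos(z) - 7)^3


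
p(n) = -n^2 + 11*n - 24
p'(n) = 11 - 2*n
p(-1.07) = -36.91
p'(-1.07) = 13.14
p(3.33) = 1.54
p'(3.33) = 4.34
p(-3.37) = -72.43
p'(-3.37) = 17.74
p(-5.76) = -120.54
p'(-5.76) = 22.52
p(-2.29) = -54.43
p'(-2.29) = 15.58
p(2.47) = -2.93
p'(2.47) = 6.06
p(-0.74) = -32.69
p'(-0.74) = 12.48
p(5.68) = 6.22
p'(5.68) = -0.36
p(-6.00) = -126.00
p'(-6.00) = 23.00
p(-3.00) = -66.00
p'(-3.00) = 17.00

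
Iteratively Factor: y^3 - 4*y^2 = (y)*(y^2 - 4*y) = y*(y - 4)*(y)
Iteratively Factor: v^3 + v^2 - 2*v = (v)*(v^2 + v - 2) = v*(v - 1)*(v + 2)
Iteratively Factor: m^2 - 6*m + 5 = (m - 5)*(m - 1)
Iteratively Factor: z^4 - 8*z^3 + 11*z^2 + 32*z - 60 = (z - 5)*(z^3 - 3*z^2 - 4*z + 12) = (z - 5)*(z + 2)*(z^2 - 5*z + 6) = (z - 5)*(z - 2)*(z + 2)*(z - 3)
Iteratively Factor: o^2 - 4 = (o - 2)*(o + 2)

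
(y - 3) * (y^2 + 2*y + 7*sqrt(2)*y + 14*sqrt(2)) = y^3 - y^2 + 7*sqrt(2)*y^2 - 7*sqrt(2)*y - 6*y - 42*sqrt(2)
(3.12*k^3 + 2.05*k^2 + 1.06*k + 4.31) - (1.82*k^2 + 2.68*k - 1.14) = 3.12*k^3 + 0.23*k^2 - 1.62*k + 5.45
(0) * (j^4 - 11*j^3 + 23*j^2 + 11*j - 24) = 0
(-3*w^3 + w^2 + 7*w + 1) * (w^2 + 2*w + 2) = -3*w^5 - 5*w^4 + 3*w^3 + 17*w^2 + 16*w + 2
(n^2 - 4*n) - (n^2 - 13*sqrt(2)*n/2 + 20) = -4*n + 13*sqrt(2)*n/2 - 20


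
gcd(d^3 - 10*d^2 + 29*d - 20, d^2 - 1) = d - 1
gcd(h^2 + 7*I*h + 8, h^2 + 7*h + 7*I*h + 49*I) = 1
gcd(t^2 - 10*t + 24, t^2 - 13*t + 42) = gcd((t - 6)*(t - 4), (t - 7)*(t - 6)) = t - 6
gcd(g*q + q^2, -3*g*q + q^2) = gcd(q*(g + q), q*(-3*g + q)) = q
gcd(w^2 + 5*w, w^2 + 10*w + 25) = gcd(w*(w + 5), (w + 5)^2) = w + 5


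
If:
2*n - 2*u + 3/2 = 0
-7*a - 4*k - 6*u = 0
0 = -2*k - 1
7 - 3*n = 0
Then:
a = -33/14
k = -1/2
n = 7/3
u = 37/12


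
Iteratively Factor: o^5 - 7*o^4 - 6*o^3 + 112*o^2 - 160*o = (o)*(o^4 - 7*o^3 - 6*o^2 + 112*o - 160) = o*(o - 2)*(o^3 - 5*o^2 - 16*o + 80) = o*(o - 4)*(o - 2)*(o^2 - o - 20) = o*(o - 4)*(o - 2)*(o + 4)*(o - 5)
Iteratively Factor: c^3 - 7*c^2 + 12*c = (c)*(c^2 - 7*c + 12) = c*(c - 3)*(c - 4)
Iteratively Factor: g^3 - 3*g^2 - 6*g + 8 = (g + 2)*(g^2 - 5*g + 4) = (g - 1)*(g + 2)*(g - 4)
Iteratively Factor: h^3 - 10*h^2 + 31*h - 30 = (h - 5)*(h^2 - 5*h + 6) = (h - 5)*(h - 2)*(h - 3)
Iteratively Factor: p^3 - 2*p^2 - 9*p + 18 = (p - 3)*(p^2 + p - 6) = (p - 3)*(p - 2)*(p + 3)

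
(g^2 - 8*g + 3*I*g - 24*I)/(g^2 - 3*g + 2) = (g^2 + g*(-8 + 3*I) - 24*I)/(g^2 - 3*g + 2)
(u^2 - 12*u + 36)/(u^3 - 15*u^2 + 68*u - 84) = (u - 6)/(u^2 - 9*u + 14)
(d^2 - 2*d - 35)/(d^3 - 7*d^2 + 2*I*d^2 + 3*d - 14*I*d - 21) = (d + 5)/(d^2 + 2*I*d + 3)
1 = 1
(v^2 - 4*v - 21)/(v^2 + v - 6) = (v - 7)/(v - 2)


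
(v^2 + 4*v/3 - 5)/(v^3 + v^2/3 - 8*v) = (3*v - 5)/(v*(3*v - 8))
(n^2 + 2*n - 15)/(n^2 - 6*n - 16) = (-n^2 - 2*n + 15)/(-n^2 + 6*n + 16)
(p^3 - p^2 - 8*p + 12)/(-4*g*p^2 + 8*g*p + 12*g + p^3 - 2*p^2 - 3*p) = (-p^3 + p^2 + 8*p - 12)/(4*g*p^2 - 8*g*p - 12*g - p^3 + 2*p^2 + 3*p)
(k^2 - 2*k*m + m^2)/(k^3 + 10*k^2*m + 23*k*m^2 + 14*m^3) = (k^2 - 2*k*m + m^2)/(k^3 + 10*k^2*m + 23*k*m^2 + 14*m^3)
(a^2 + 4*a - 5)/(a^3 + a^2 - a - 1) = (a + 5)/(a^2 + 2*a + 1)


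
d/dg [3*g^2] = 6*g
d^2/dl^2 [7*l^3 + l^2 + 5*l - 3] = 42*l + 2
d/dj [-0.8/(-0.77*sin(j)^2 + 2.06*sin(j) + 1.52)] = (1.648 - 1.232*sin(j))*cos(j)/(-0.77*sin(j)^2 + 2.06*sin(j) + 1.52)^2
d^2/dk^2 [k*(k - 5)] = 2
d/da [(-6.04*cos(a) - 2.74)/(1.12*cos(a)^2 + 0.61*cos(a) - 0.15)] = (6.7648*sin(a)^2 - 6.1376*cos(a) - 9.3422)*sin(a)/(1.12*cos(a)^2 + 0.61*cos(a) - 0.15)^2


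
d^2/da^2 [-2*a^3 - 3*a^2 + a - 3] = -12*a - 6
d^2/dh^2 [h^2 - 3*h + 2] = 2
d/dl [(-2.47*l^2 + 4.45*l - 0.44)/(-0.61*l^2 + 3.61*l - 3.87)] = (-6.2022*l^2 + 18.581*l - 15.6331)/(0.3721*l^4 - 4.4042*l^3 + 17.7535*l^2 - 27.9414*l + 14.9769)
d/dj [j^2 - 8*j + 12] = 2*j - 8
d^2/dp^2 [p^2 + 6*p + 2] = 2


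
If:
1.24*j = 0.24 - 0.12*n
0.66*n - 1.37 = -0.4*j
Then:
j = -0.01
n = 2.08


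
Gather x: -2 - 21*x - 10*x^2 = -10*x^2 - 21*x - 2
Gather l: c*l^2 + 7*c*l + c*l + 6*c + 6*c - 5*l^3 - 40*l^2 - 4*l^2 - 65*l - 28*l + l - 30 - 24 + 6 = 12*c - 5*l^3 + l^2*(c - 44) + l*(8*c - 92) - 48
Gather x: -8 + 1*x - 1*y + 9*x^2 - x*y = 9*x^2 + x*(1 - y) - y - 8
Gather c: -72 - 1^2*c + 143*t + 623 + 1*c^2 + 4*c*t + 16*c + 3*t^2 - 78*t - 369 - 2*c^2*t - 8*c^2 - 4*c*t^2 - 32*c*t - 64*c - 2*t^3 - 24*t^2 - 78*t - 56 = c^2*(-2*t - 7) + c*(-4*t^2 - 28*t - 49) - 2*t^3 - 21*t^2 - 13*t + 126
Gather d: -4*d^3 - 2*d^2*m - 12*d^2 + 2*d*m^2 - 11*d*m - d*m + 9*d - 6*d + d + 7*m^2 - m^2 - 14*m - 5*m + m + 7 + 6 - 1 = -4*d^3 + d^2*(-2*m - 12) + d*(2*m^2 - 12*m + 4) + 6*m^2 - 18*m + 12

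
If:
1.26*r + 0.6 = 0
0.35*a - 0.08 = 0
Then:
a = 0.23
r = -0.48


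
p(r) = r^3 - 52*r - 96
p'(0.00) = -52.00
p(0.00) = -96.00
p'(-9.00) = 191.00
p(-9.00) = -357.00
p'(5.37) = 34.51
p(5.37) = -220.39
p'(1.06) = -48.63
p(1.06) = -149.93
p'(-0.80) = -50.08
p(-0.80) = -54.91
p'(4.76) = 15.97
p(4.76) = -235.67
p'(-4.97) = 22.10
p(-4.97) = 39.68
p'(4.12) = -1.08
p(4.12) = -240.31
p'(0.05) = -51.99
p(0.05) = -98.60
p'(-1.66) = -43.73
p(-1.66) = -14.25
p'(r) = 3*r^2 - 52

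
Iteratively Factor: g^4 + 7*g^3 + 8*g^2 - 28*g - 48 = (g + 2)*(g^3 + 5*g^2 - 2*g - 24) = (g + 2)*(g + 3)*(g^2 + 2*g - 8) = (g + 2)*(g + 3)*(g + 4)*(g - 2)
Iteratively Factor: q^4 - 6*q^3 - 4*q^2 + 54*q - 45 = (q - 3)*(q^3 - 3*q^2 - 13*q + 15) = (q - 3)*(q - 1)*(q^2 - 2*q - 15) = (q - 3)*(q - 1)*(q + 3)*(q - 5)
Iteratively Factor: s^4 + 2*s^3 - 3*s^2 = (s)*(s^3 + 2*s^2 - 3*s) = s^2*(s^2 + 2*s - 3) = s^2*(s + 3)*(s - 1)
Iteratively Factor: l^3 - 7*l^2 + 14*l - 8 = (l - 1)*(l^2 - 6*l + 8) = (l - 4)*(l - 1)*(l - 2)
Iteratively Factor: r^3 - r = (r)*(r^2 - 1) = r*(r - 1)*(r + 1)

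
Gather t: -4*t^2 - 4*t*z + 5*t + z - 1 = -4*t^2 + t*(5 - 4*z) + z - 1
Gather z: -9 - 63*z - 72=-63*z - 81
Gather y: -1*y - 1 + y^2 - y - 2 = y^2 - 2*y - 3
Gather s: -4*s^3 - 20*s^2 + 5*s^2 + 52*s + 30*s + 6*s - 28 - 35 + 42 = -4*s^3 - 15*s^2 + 88*s - 21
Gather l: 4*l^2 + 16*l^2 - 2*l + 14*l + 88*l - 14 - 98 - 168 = 20*l^2 + 100*l - 280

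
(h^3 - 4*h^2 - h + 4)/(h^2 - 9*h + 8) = (h^2 - 3*h - 4)/(h - 8)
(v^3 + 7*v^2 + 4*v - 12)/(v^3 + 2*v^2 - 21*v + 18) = (v + 2)/(v - 3)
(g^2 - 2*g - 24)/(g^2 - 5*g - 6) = (g + 4)/(g + 1)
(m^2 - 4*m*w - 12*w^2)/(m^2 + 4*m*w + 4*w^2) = (m - 6*w)/(m + 2*w)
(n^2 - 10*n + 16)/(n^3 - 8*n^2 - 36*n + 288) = (n - 2)/(n^2 - 36)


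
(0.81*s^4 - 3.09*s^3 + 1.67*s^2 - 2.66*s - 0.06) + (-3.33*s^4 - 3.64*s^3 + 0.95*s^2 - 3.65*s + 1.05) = -2.52*s^4 - 6.73*s^3 + 2.62*s^2 - 6.31*s + 0.99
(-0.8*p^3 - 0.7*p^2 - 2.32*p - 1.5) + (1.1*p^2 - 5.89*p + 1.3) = -0.8*p^3 + 0.4*p^2 - 8.21*p - 0.2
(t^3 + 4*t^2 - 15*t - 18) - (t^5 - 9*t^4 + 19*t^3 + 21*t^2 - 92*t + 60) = -t^5 + 9*t^4 - 18*t^3 - 17*t^2 + 77*t - 78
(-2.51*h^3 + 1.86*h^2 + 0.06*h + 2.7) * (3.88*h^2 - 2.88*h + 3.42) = -9.7388*h^5 + 14.4456*h^4 - 13.7082*h^3 + 16.6644*h^2 - 7.5708*h + 9.234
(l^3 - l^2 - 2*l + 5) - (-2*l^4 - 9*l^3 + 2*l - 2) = 2*l^4 + 10*l^3 - l^2 - 4*l + 7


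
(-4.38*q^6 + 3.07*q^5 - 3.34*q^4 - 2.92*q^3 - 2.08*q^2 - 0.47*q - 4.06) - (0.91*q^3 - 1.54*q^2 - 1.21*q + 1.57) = -4.38*q^6 + 3.07*q^5 - 3.34*q^4 - 3.83*q^3 - 0.54*q^2 + 0.74*q - 5.63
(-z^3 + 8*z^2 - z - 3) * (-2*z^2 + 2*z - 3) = 2*z^5 - 18*z^4 + 21*z^3 - 20*z^2 - 3*z + 9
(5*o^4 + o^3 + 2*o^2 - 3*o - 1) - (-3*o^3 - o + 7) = 5*o^4 + 4*o^3 + 2*o^2 - 2*o - 8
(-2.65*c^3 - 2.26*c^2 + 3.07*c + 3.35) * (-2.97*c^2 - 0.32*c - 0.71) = 7.8705*c^5 + 7.5602*c^4 - 6.5132*c^3 - 9.3273*c^2 - 3.2517*c - 2.3785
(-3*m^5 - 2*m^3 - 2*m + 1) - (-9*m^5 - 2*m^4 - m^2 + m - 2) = 6*m^5 + 2*m^4 - 2*m^3 + m^2 - 3*m + 3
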